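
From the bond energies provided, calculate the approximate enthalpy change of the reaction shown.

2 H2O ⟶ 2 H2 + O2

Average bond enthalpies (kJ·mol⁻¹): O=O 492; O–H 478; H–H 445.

Bonds broken (reactants):
  O–H: 4 × 478 = 1912
  Σ(broken) = 1912 kJ
Bonds formed (products):
  H–H: 2 × 445 = 890
  O=O: 1 × 492 = 492
  Σ(formed) = 1382 kJ
ΔH = Σ(broken) − Σ(formed) = 1912 − 1382 = +530 kJ

ΔH ≈ +530 kJ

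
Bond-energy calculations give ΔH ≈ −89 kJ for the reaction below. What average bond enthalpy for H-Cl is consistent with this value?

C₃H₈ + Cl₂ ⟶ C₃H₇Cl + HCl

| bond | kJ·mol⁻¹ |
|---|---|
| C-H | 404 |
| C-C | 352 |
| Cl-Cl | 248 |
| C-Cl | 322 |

Let D be the H-Cl bond energy.
Σ(broken) = 2×352 + 8×404 + 1×248 = 4184
Σ(formed) = 2×352 + 1×322 + 7×404 + 1×D = 3854 + D
ΔH = Σ(broken) − Σ(formed) = (4184) − (3854 + D) = +330 − D
Setting this equal to −89 kJ gives D = 419 kJ/mol.

D(H-Cl) ≈ 419 kJ/mol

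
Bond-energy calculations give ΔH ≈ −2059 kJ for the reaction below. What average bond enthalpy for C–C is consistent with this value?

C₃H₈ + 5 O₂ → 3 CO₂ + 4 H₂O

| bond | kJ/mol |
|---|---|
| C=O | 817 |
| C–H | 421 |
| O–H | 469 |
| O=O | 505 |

Let D be the C–C bond energy.
Σ(broken) = 2×D + 8×421 + 5×505 = 5893 + 2D
Σ(formed) = 6×817 + 8×469 = 8654
ΔH = Σ(broken) − Σ(formed) = (5893 + 2D) − (8654) = −2761 + 2D
Setting this equal to −2059 kJ gives 2D = 702, so D = 351 kJ/mol.

D(C–C) ≈ 351 kJ/mol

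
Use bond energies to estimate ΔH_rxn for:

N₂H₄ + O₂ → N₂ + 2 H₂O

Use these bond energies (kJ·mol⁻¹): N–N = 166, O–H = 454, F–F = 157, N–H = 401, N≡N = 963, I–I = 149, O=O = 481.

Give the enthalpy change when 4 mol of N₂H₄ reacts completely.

ΔH = −2112 kJ

Bonds broken (reactants):
  N–H: 4 × 401 = 1604
  N–N: 1 × 166 = 166
  O=O: 1 × 481 = 481
  Σ(broken) = 2251 kJ
Bonds formed (products):
  N≡N: 1 × 963 = 963
  O–H: 4 × 454 = 1816
  Σ(formed) = 2779 kJ
ΔH = Σ(broken) − Σ(formed) = 2251 − 2779 = −528 kJ
For 4× the reaction as written: 4 × (−528) = −2112 kJ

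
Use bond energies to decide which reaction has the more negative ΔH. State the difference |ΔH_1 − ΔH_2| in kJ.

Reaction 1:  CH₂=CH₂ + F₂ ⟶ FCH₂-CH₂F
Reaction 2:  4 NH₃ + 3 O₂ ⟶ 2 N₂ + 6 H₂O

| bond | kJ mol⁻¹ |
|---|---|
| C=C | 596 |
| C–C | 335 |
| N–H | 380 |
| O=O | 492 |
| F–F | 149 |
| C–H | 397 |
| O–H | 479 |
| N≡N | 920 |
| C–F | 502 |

Reaction 1:
  Bonds broken (reactants):
    C–H: 4 × 397 = 1588
    C=C: 1 × 596 = 596
    F–F: 1 × 149 = 149
    Σ(broken) = 2333 kJ
  Bonds formed (products):
    C–C: 1 × 335 = 335
    C–F: 2 × 502 = 1004
    C–H: 4 × 397 = 1588
    Σ(formed) = 2927 kJ
  ΔH_1 = 2333 − 2927 = −594 kJ
Reaction 2:
  Bonds broken (reactants):
    N–H: 12 × 380 = 4560
    O=O: 3 × 492 = 1476
    Σ(broken) = 6036 kJ
  Bonds formed (products):
    N≡N: 2 × 920 = 1840
    O–H: 12 × 479 = 5748
    Σ(formed) = 7588 kJ
  ΔH_2 = 6036 − 7588 = −1552 kJ
ΔH_1 − ΔH_2 = +958 kJ, so reaction 2 has the more negative ΔH; |ΔH_1 − ΔH_2| = 958 kJ.

Reaction 2, by 958 kJ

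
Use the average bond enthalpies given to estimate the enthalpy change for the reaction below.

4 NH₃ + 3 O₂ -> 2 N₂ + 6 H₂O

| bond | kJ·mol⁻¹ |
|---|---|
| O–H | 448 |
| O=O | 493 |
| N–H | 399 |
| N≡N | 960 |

Bonds broken (reactants):
  N–H: 12 × 399 = 4788
  O=O: 3 × 493 = 1479
  Σ(broken) = 6267 kJ
Bonds formed (products):
  N≡N: 2 × 960 = 1920
  O–H: 12 × 448 = 5376
  Σ(formed) = 7296 kJ
ΔH = Σ(broken) − Σ(formed) = 6267 − 7296 = −1029 kJ

ΔH ≈ −1029 kJ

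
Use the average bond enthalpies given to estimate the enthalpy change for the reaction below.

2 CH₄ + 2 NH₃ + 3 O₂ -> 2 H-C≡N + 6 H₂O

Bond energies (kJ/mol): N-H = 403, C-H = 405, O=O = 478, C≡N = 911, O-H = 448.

Bonds broken (reactants):
  C-H: 8 × 405 = 3240
  N-H: 6 × 403 = 2418
  O=O: 3 × 478 = 1434
  Σ(broken) = 7092 kJ
Bonds formed (products):
  C≡N: 2 × 911 = 1822
  C-H: 2 × 405 = 810
  O-H: 12 × 448 = 5376
  Σ(formed) = 8008 kJ
ΔH = Σ(broken) − Σ(formed) = 7092 − 8008 = −916 kJ

ΔH ≈ −916 kJ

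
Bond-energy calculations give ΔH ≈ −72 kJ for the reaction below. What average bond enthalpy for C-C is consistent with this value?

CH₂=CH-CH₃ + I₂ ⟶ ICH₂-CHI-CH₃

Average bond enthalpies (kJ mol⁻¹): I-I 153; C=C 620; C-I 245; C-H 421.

Let D be the C-C bond energy.
Σ(broken) = 1×D + 6×421 + 1×620 + 1×153 = 3299 + D
Σ(formed) = 2×D + 6×421 + 2×245 = 3016 + 2D
ΔH = Σ(broken) − Σ(formed) = (3299 + D) − (3016 + 2D) = +283 − D
Setting this equal to −72 kJ gives D = 355 kJ/mol.

D(C-C) ≈ 355 kJ/mol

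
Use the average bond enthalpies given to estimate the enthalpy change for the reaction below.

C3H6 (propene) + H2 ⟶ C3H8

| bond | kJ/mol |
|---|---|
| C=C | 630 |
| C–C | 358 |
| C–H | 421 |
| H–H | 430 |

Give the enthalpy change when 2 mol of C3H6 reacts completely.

ΔH = −280 kJ

Bonds broken (reactants):
  C–C: 1 × 358 = 358
  C–H: 6 × 421 = 2526
  C=C: 1 × 630 = 630
  H–H: 1 × 430 = 430
  Σ(broken) = 3944 kJ
Bonds formed (products):
  C–C: 2 × 358 = 716
  C–H: 8 × 421 = 3368
  Σ(formed) = 4084 kJ
ΔH = Σ(broken) − Σ(formed) = 3944 − 4084 = −140 kJ
For 2× the reaction as written: 2 × (−140) = −280 kJ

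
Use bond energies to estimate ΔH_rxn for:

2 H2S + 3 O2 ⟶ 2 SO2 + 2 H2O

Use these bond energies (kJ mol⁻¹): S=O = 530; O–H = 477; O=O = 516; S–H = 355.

Bonds broken (reactants):
  O=O: 3 × 516 = 1548
  S–H: 4 × 355 = 1420
  Σ(broken) = 2968 kJ
Bonds formed (products):
  O–H: 4 × 477 = 1908
  S=O: 4 × 530 = 2120
  Σ(formed) = 4028 kJ
ΔH = Σ(broken) − Σ(formed) = 2968 − 4028 = −1060 kJ

ΔH ≈ −1060 kJ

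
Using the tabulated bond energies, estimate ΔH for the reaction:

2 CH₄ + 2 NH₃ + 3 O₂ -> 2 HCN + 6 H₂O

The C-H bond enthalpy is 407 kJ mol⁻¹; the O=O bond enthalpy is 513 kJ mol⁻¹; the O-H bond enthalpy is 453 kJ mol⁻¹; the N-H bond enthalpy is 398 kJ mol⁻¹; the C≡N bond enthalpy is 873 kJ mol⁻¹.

Bonds broken (reactants):
  C-H: 8 × 407 = 3256
  N-H: 6 × 398 = 2388
  O=O: 3 × 513 = 1539
  Σ(broken) = 7183 kJ
Bonds formed (products):
  C≡N: 2 × 873 = 1746
  C-H: 2 × 407 = 814
  O-H: 12 × 453 = 5436
  Σ(formed) = 7996 kJ
ΔH = Σ(broken) − Σ(formed) = 7183 − 7996 = −813 kJ

ΔH ≈ −813 kJ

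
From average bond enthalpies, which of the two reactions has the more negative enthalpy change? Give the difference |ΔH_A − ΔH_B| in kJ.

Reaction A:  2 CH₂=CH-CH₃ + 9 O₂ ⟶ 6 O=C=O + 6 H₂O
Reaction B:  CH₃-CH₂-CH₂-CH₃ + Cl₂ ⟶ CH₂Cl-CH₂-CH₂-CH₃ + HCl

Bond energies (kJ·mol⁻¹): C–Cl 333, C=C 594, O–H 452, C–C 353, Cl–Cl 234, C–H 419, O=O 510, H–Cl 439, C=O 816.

Reaction A, by 3585 kJ

Reaction A:
  Bonds broken (reactants):
    C–C: 2 × 353 = 706
    C–H: 12 × 419 = 5028
    C=C: 2 × 594 = 1188
    O=O: 9 × 510 = 4590
    Σ(broken) = 11512 kJ
  Bonds formed (products):
    C=O: 12 × 816 = 9792
    O–H: 12 × 452 = 5424
    Σ(formed) = 15216 kJ
  ΔH_A = 11512 − 15216 = −3704 kJ
Reaction B:
  Bonds broken (reactants):
    C–C: 3 × 353 = 1059
    C–H: 10 × 419 = 4190
    Cl–Cl: 1 × 234 = 234
    Σ(broken) = 5483 kJ
  Bonds formed (products):
    C–C: 3 × 353 = 1059
    C–Cl: 1 × 333 = 333
    C–H: 9 × 419 = 3771
    H–Cl: 1 × 439 = 439
    Σ(formed) = 5602 kJ
  ΔH_B = 5483 − 5602 = −119 kJ
ΔH_A − ΔH_B = −3585 kJ, so reaction A has the more negative ΔH; |ΔH_A − ΔH_B| = 3585 kJ.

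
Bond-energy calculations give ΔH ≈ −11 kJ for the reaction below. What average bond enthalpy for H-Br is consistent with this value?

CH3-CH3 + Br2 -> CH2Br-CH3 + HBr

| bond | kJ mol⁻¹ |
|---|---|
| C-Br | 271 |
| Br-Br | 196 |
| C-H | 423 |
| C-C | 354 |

Let D be the H-Br bond energy.
Σ(broken) = 1×196 + 1×354 + 6×423 = 3088
Σ(formed) = 1×271 + 1×354 + 5×423 + 1×D = 2740 + D
ΔH = Σ(broken) − Σ(formed) = (3088) − (2740 + D) = +348 − D
Setting this equal to −11 kJ gives D = 359 kJ/mol.

D(H-Br) ≈ 359 kJ/mol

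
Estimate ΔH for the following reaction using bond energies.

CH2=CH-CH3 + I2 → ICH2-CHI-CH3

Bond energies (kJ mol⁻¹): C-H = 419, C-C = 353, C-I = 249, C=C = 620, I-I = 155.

ΔH ≈ −76 kJ

Bonds broken (reactants):
  C-C: 1 × 353 = 353
  C-H: 6 × 419 = 2514
  C=C: 1 × 620 = 620
  I-I: 1 × 155 = 155
  Σ(broken) = 3642 kJ
Bonds formed (products):
  C-C: 2 × 353 = 706
  C-H: 6 × 419 = 2514
  C-I: 2 × 249 = 498
  Σ(formed) = 3718 kJ
ΔH = Σ(broken) − Σ(formed) = 3642 − 3718 = −76 kJ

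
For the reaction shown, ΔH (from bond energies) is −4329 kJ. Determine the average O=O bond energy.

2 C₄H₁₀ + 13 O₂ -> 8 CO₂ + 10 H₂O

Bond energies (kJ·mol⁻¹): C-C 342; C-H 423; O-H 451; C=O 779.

D(O=O) ≈ 511 kJ/mol

Let D be the O=O bond energy.
Σ(broken) = 6×342 + 20×423 + 13×D = 10512 + 13D
Σ(formed) = 16×779 + 20×451 = 21484
ΔH = Σ(broken) − Σ(formed) = (10512 + 13D) − (21484) = −10972 + 13D
Setting this equal to −4329 kJ gives 13D = 6643, so D = 511 kJ/mol.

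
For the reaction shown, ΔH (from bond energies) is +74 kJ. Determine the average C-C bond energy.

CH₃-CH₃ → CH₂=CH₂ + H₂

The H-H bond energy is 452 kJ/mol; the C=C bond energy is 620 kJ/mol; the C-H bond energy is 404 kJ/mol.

Let D be the C-C bond energy.
Σ(broken) = 1×D + 6×404 = 2424 + D
Σ(formed) = 4×404 + 1×620 + 1×452 = 2688
ΔH = Σ(broken) − Σ(formed) = (2424 + D) − (2688) = −264 + D
Setting this equal to +74 kJ gives D = 338 kJ/mol.

D(C-C) ≈ 338 kJ/mol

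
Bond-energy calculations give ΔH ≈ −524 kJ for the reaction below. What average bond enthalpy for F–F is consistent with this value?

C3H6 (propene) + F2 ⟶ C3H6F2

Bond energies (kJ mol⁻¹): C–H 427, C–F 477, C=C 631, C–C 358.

Let D be the F–F bond energy.
Σ(broken) = 1×358 + 6×427 + 1×631 + 1×D = 3551 + D
Σ(formed) = 2×358 + 2×477 + 6×427 = 4232
ΔH = Σ(broken) − Σ(formed) = (3551 + D) − (4232) = −681 + D
Setting this equal to −524 kJ gives D = 157 kJ/mol.

D(F–F) ≈ 157 kJ/mol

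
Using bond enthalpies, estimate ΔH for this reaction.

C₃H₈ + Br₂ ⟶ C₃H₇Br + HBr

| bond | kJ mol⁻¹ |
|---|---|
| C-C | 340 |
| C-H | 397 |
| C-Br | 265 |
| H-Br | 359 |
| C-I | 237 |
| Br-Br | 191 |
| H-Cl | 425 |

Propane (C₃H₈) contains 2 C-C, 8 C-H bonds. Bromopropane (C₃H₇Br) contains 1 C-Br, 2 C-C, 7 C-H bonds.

ΔH ≈ −36 kJ

Bonds broken (reactants):
  Br-Br: 1 × 191 = 191
  C-C: 2 × 340 = 680
  C-H: 8 × 397 = 3176
  Σ(broken) = 4047 kJ
Bonds formed (products):
  C-Br: 1 × 265 = 265
  C-C: 2 × 340 = 680
  C-H: 7 × 397 = 2779
  H-Br: 1 × 359 = 359
  Σ(formed) = 4083 kJ
ΔH = Σ(broken) − Σ(formed) = 4047 − 4083 = −36 kJ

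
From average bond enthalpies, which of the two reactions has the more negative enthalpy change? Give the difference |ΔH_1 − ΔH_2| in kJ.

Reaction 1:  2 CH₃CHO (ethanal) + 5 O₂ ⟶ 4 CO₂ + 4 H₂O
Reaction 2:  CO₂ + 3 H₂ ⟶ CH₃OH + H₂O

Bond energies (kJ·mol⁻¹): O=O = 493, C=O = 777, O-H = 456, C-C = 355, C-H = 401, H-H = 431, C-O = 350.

Reaction 1:
  Bonds broken (reactants):
    C-C: 2 × 355 = 710
    C-H: 8 × 401 = 3208
    C=O: 2 × 777 = 1554
    O=O: 5 × 493 = 2465
    Σ(broken) = 7937 kJ
  Bonds formed (products):
    C=O: 8 × 777 = 6216
    O-H: 8 × 456 = 3648
    Σ(formed) = 9864 kJ
  ΔH_1 = 7937 − 9864 = −1927 kJ
Reaction 2:
  Bonds broken (reactants):
    C=O: 2 × 777 = 1554
    H-H: 3 × 431 = 1293
    Σ(broken) = 2847 kJ
  Bonds formed (products):
    C-H: 3 × 401 = 1203
    C-O: 1 × 350 = 350
    O-H: 3 × 456 = 1368
    Σ(formed) = 2921 kJ
  ΔH_2 = 2847 − 2921 = −74 kJ
ΔH_1 − ΔH_2 = −1853 kJ, so reaction 1 has the more negative ΔH; |ΔH_1 − ΔH_2| = 1853 kJ.

Reaction 1, by 1853 kJ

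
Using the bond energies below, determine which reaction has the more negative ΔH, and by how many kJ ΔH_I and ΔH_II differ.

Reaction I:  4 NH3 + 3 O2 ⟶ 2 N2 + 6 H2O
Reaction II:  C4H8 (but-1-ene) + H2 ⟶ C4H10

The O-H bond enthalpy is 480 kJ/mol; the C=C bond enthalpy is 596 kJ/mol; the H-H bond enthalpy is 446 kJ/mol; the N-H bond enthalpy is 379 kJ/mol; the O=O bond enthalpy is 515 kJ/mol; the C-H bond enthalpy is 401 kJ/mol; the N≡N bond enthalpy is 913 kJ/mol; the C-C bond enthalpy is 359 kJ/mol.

Reaction I:
  Bonds broken (reactants):
    N-H: 12 × 379 = 4548
    O=O: 3 × 515 = 1545
    Σ(broken) = 6093 kJ
  Bonds formed (products):
    N≡N: 2 × 913 = 1826
    O-H: 12 × 480 = 5760
    Σ(formed) = 7586 kJ
  ΔH_I = 6093 − 7586 = −1493 kJ
Reaction II:
  Bonds broken (reactants):
    C-C: 2 × 359 = 718
    C-H: 8 × 401 = 3208
    C=C: 1 × 596 = 596
    H-H: 1 × 446 = 446
    Σ(broken) = 4968 kJ
  Bonds formed (products):
    C-C: 3 × 359 = 1077
    C-H: 10 × 401 = 4010
    Σ(formed) = 5087 kJ
  ΔH_II = 4968 − 5087 = −119 kJ
ΔH_I − ΔH_II = −1374 kJ, so reaction I has the more negative ΔH; |ΔH_I − ΔH_II| = 1374 kJ.

Reaction I, by 1374 kJ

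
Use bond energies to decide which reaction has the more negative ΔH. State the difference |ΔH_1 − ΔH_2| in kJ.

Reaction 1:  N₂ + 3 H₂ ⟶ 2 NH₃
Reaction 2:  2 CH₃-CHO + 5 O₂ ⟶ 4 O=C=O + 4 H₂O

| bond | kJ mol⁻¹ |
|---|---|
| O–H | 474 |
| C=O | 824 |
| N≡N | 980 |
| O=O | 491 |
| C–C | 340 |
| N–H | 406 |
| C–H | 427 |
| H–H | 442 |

Reaction 1:
  Bonds broken (reactants):
    H–H: 3 × 442 = 1326
    N≡N: 1 × 980 = 980
    Σ(broken) = 2306 kJ
  Bonds formed (products):
    N–H: 6 × 406 = 2436
    Σ(formed) = 2436 kJ
  ΔH_1 = 2306 − 2436 = −130 kJ
Reaction 2:
  Bonds broken (reactants):
    C–C: 2 × 340 = 680
    C–H: 8 × 427 = 3416
    C=O: 2 × 824 = 1648
    O=O: 5 × 491 = 2455
    Σ(broken) = 8199 kJ
  Bonds formed (products):
    C=O: 8 × 824 = 6592
    O–H: 8 × 474 = 3792
    Σ(formed) = 10384 kJ
  ΔH_2 = 8199 − 10384 = −2185 kJ
ΔH_1 − ΔH_2 = +2055 kJ, so reaction 2 has the more negative ΔH; |ΔH_1 − ΔH_2| = 2055 kJ.

Reaction 2, by 2055 kJ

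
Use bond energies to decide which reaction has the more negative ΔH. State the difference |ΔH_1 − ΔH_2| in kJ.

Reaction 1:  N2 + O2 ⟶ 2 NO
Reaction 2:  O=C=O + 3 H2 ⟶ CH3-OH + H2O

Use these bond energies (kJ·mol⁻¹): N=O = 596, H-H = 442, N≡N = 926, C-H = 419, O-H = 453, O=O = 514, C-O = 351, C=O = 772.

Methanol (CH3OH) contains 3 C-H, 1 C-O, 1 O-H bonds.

Reaction 1:
  Bonds broken (reactants):
    N≡N: 1 × 926 = 926
    O=O: 1 × 514 = 514
    Σ(broken) = 1440 kJ
  Bonds formed (products):
    N=O: 2 × 596 = 1192
    Σ(formed) = 1192 kJ
  ΔH_1 = 1440 − 1192 = +248 kJ
Reaction 2:
  Bonds broken (reactants):
    C=O: 2 × 772 = 1544
    H-H: 3 × 442 = 1326
    Σ(broken) = 2870 kJ
  Bonds formed (products):
    C-H: 3 × 419 = 1257
    C-O: 1 × 351 = 351
    O-H: 3 × 453 = 1359
    Σ(formed) = 2967 kJ
  ΔH_2 = 2870 − 2967 = −97 kJ
ΔH_1 − ΔH_2 = +345 kJ, so reaction 2 has the more negative ΔH; |ΔH_1 − ΔH_2| = 345 kJ.

Reaction 2, by 345 kJ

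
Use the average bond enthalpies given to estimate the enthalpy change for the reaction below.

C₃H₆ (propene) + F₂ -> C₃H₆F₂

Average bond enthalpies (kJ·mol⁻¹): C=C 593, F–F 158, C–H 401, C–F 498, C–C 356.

ΔH ≈ −601 kJ

Bonds broken (reactants):
  C–C: 1 × 356 = 356
  C–H: 6 × 401 = 2406
  C=C: 1 × 593 = 593
  F–F: 1 × 158 = 158
  Σ(broken) = 3513 kJ
Bonds formed (products):
  C–C: 2 × 356 = 712
  C–F: 2 × 498 = 996
  C–H: 6 × 401 = 2406
  Σ(formed) = 4114 kJ
ΔH = Σ(broken) − Σ(formed) = 3513 − 4114 = −601 kJ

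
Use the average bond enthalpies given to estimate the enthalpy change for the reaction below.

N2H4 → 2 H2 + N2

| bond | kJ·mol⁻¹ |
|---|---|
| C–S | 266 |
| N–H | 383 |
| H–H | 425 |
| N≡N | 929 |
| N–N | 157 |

ΔH ≈ −90 kJ

Bonds broken (reactants):
  N–H: 4 × 383 = 1532
  N–N: 1 × 157 = 157
  Σ(broken) = 1689 kJ
Bonds formed (products):
  H–H: 2 × 425 = 850
  N≡N: 1 × 929 = 929
  Σ(formed) = 1779 kJ
ΔH = Σ(broken) − Σ(formed) = 1689 − 1779 = −90 kJ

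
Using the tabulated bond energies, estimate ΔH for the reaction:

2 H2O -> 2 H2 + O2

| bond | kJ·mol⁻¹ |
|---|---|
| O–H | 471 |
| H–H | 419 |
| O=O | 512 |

ΔH ≈ +534 kJ

Bonds broken (reactants):
  O–H: 4 × 471 = 1884
  Σ(broken) = 1884 kJ
Bonds formed (products):
  H–H: 2 × 419 = 838
  O=O: 1 × 512 = 512
  Σ(formed) = 1350 kJ
ΔH = Σ(broken) − Σ(formed) = 1884 − 1350 = +534 kJ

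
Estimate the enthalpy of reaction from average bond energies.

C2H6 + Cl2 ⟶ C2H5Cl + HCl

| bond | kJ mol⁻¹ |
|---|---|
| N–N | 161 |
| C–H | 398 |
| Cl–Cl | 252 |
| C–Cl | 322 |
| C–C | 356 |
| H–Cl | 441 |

ΔH ≈ −113 kJ

Bonds broken (reactants):
  C–C: 1 × 356 = 356
  C–H: 6 × 398 = 2388
  Cl–Cl: 1 × 252 = 252
  Σ(broken) = 2996 kJ
Bonds formed (products):
  C–C: 1 × 356 = 356
  C–Cl: 1 × 322 = 322
  C–H: 5 × 398 = 1990
  H–Cl: 1 × 441 = 441
  Σ(formed) = 3109 kJ
ΔH = Σ(broken) − Σ(formed) = 2996 − 3109 = −113 kJ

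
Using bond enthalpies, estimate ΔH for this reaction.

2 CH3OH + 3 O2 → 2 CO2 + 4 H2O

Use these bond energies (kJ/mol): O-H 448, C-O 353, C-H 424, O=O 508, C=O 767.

ΔH ≈ −982 kJ

Bonds broken (reactants):
  C-H: 6 × 424 = 2544
  C-O: 2 × 353 = 706
  O-H: 2 × 448 = 896
  O=O: 3 × 508 = 1524
  Σ(broken) = 5670 kJ
Bonds formed (products):
  C=O: 4 × 767 = 3068
  O-H: 8 × 448 = 3584
  Σ(formed) = 6652 kJ
ΔH = Σ(broken) − Σ(formed) = 5670 − 6652 = −982 kJ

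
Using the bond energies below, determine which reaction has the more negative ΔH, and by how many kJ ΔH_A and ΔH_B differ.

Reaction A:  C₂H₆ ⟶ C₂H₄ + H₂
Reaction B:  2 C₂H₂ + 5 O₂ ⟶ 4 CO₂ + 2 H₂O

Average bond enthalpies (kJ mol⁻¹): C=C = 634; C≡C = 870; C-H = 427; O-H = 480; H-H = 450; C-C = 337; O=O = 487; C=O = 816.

Reaction B, by 2672 kJ

Reaction A:
  Bonds broken (reactants):
    C-C: 1 × 337 = 337
    C-H: 6 × 427 = 2562
    Σ(broken) = 2899 kJ
  Bonds formed (products):
    C-H: 4 × 427 = 1708
    C=C: 1 × 634 = 634
    H-H: 1 × 450 = 450
    Σ(formed) = 2792 kJ
  ΔH_A = 2899 − 2792 = +107 kJ
Reaction B:
  Bonds broken (reactants):
    C≡C: 2 × 870 = 1740
    C-H: 4 × 427 = 1708
    O=O: 5 × 487 = 2435
    Σ(broken) = 5883 kJ
  Bonds formed (products):
    C=O: 8 × 816 = 6528
    O-H: 4 × 480 = 1920
    Σ(formed) = 8448 kJ
  ΔH_B = 5883 − 8448 = −2565 kJ
ΔH_A − ΔH_B = +2672 kJ, so reaction B has the more negative ΔH; |ΔH_A − ΔH_B| = 2672 kJ.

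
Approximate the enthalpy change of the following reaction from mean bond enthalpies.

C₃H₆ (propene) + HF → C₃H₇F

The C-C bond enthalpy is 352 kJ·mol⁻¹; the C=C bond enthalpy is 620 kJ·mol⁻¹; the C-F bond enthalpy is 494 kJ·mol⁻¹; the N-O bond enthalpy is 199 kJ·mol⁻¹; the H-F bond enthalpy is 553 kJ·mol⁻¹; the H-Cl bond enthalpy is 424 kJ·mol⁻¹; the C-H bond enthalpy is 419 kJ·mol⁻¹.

ΔH ≈ −92 kJ

Bonds broken (reactants):
  C-C: 1 × 352 = 352
  C-H: 6 × 419 = 2514
  C=C: 1 × 620 = 620
  H-F: 1 × 553 = 553
  Σ(broken) = 4039 kJ
Bonds formed (products):
  C-C: 2 × 352 = 704
  C-F: 1 × 494 = 494
  C-H: 7 × 419 = 2933
  Σ(formed) = 4131 kJ
ΔH = Σ(broken) − Σ(formed) = 4039 − 4131 = −92 kJ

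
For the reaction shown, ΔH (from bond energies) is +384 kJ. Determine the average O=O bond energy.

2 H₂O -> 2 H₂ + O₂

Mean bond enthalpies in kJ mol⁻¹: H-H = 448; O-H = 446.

Let D be the O=O bond energy.
Σ(broken) = 4×446 = 1784
Σ(formed) = 2×448 + 1×D = 896 + D
ΔH = Σ(broken) − Σ(formed) = (1784) − (896 + D) = +888 − D
Setting this equal to +384 kJ gives D = 504 kJ/mol.

D(O=O) ≈ 504 kJ/mol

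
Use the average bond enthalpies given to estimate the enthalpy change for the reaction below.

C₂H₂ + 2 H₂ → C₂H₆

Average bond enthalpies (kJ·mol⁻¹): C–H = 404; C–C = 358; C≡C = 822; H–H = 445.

ΔH ≈ −262 kJ

Bonds broken (reactants):
  C≡C: 1 × 822 = 822
  C–H: 2 × 404 = 808
  H–H: 2 × 445 = 890
  Σ(broken) = 2520 kJ
Bonds formed (products):
  C–C: 1 × 358 = 358
  C–H: 6 × 404 = 2424
  Σ(formed) = 2782 kJ
ΔH = Σ(broken) − Σ(formed) = 2520 − 2782 = −262 kJ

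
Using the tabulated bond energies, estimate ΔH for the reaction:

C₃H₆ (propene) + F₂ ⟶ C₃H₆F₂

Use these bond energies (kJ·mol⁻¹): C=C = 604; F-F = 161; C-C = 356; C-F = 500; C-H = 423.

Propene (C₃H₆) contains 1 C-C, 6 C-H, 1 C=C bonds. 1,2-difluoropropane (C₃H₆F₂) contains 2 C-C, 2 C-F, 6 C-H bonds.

ΔH ≈ −591 kJ

Bonds broken (reactants):
  C-C: 1 × 356 = 356
  C-H: 6 × 423 = 2538
  C=C: 1 × 604 = 604
  F-F: 1 × 161 = 161
  Σ(broken) = 3659 kJ
Bonds formed (products):
  C-C: 2 × 356 = 712
  C-F: 2 × 500 = 1000
  C-H: 6 × 423 = 2538
  Σ(formed) = 4250 kJ
ΔH = Σ(broken) − Σ(formed) = 3659 − 4250 = −591 kJ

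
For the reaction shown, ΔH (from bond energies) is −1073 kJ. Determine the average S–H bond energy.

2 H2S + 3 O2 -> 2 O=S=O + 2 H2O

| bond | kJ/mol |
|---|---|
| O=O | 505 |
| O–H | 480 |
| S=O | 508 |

Let D be the S–H bond energy.
Σ(broken) = 3×505 + 4×D = 1515 + 4D
Σ(formed) = 4×480 + 4×508 = 3952
ΔH = Σ(broken) − Σ(formed) = (1515 + 4D) − (3952) = −2437 + 4D
Setting this equal to −1073 kJ gives 4D = 1364, so D = 341 kJ/mol.

D(S–H) ≈ 341 kJ/mol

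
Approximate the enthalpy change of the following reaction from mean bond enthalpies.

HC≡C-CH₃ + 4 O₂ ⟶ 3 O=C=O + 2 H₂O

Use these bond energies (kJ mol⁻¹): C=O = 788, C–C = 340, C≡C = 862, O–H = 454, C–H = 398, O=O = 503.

ΔH ≈ −1738 kJ

Bonds broken (reactants):
  C≡C: 1 × 862 = 862
  C–C: 1 × 340 = 340
  C–H: 4 × 398 = 1592
  O=O: 4 × 503 = 2012
  Σ(broken) = 4806 kJ
Bonds formed (products):
  C=O: 6 × 788 = 4728
  O–H: 4 × 454 = 1816
  Σ(formed) = 6544 kJ
ΔH = Σ(broken) − Σ(formed) = 4806 − 6544 = −1738 kJ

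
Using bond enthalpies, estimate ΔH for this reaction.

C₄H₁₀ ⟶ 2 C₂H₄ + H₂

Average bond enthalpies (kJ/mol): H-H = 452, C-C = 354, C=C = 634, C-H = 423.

ΔH ≈ +188 kJ

Bonds broken (reactants):
  C-C: 3 × 354 = 1062
  C-H: 10 × 423 = 4230
  Σ(broken) = 5292 kJ
Bonds formed (products):
  C-H: 8 × 423 = 3384
  C=C: 2 × 634 = 1268
  H-H: 1 × 452 = 452
  Σ(formed) = 5104 kJ
ΔH = Σ(broken) − Σ(formed) = 5292 − 5104 = +188 kJ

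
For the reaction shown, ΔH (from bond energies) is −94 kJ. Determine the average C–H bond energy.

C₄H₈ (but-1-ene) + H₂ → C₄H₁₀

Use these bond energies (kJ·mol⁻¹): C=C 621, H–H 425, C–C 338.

D(C–H) ≈ 401 kJ/mol

Let D be the C–H bond energy.
Σ(broken) = 2×338 + 8×D + 1×621 + 1×425 = 1722 + 8D
Σ(formed) = 3×338 + 10×D = 1014 + 10D
ΔH = Σ(broken) − Σ(formed) = (1722 + 8D) − (1014 + 10D) = +708 − 2D
Setting this equal to −94 kJ gives 2D = 802, so D = 401 kJ/mol.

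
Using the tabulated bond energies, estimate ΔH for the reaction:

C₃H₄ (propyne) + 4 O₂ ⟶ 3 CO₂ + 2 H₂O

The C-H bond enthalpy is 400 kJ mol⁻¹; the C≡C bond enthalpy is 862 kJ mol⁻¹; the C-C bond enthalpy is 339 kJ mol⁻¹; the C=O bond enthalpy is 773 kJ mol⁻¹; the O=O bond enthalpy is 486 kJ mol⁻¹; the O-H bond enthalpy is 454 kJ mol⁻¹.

Bonds broken (reactants):
  C≡C: 1 × 862 = 862
  C-C: 1 × 339 = 339
  C-H: 4 × 400 = 1600
  O=O: 4 × 486 = 1944
  Σ(broken) = 4745 kJ
Bonds formed (products):
  C=O: 6 × 773 = 4638
  O-H: 4 × 454 = 1816
  Σ(formed) = 6454 kJ
ΔH = Σ(broken) − Σ(formed) = 4745 − 6454 = −1709 kJ

ΔH ≈ −1709 kJ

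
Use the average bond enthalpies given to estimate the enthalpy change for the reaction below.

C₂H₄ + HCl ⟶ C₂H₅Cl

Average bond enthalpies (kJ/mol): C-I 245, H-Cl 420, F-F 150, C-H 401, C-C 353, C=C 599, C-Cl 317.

Bonds broken (reactants):
  C-H: 4 × 401 = 1604
  C=C: 1 × 599 = 599
  H-Cl: 1 × 420 = 420
  Σ(broken) = 2623 kJ
Bonds formed (products):
  C-C: 1 × 353 = 353
  C-Cl: 1 × 317 = 317
  C-H: 5 × 401 = 2005
  Σ(formed) = 2675 kJ
ΔH = Σ(broken) − Σ(formed) = 2623 − 2675 = −52 kJ

ΔH ≈ −52 kJ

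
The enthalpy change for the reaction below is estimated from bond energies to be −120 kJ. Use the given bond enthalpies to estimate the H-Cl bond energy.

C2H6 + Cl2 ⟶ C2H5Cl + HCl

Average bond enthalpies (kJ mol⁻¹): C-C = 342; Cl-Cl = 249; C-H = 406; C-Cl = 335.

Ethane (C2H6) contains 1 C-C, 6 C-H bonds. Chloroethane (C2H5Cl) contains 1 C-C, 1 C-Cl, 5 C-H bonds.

Let D be the H-Cl bond energy.
Σ(broken) = 1×342 + 6×406 + 1×249 = 3027
Σ(formed) = 1×342 + 1×335 + 5×406 + 1×D = 2707 + D
ΔH = Σ(broken) − Σ(formed) = (3027) − (2707 + D) = +320 − D
Setting this equal to −120 kJ gives D = 440 kJ/mol.

D(H-Cl) ≈ 440 kJ/mol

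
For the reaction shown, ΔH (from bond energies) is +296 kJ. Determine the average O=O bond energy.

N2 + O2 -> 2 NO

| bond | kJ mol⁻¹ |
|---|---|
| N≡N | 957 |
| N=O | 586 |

D(O=O) ≈ 511 kJ/mol

Let D be the O=O bond energy.
Σ(broken) = 1×957 + 1×D = 957 + D
Σ(formed) = 2×586 = 1172
ΔH = Σ(broken) − Σ(formed) = (957 + D) − (1172) = −215 + D
Setting this equal to +296 kJ gives D = 511 kJ/mol.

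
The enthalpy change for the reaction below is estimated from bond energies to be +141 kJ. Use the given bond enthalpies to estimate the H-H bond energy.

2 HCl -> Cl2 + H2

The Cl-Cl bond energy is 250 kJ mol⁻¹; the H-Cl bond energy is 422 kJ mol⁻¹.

Let D be the H-H bond energy.
Σ(broken) = 2×422 = 844
Σ(formed) = 1×250 + 1×D = 250 + D
ΔH = Σ(broken) − Σ(formed) = (844) − (250 + D) = +594 − D
Setting this equal to +141 kJ gives D = 453 kJ/mol.

D(H-H) ≈ 453 kJ/mol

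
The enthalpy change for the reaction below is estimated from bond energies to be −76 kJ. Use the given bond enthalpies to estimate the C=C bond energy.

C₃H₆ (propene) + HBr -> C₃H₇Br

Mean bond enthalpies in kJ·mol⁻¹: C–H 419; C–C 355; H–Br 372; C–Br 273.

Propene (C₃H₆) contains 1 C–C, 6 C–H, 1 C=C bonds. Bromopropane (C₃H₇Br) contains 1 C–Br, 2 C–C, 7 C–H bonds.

Let D be the C=C bond energy.
Σ(broken) = 1×355 + 6×419 + 1×D + 1×372 = 3241 + D
Σ(formed) = 1×273 + 2×355 + 7×419 = 3916
ΔH = Σ(broken) − Σ(formed) = (3241 + D) − (3916) = −675 + D
Setting this equal to −76 kJ gives D = 599 kJ/mol.

D(C=C) ≈ 599 kJ/mol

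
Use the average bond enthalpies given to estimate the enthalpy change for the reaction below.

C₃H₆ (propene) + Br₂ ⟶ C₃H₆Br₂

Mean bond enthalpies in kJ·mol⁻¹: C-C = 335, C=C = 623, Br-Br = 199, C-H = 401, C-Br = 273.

ΔH ≈ −59 kJ

Bonds broken (reactants):
  Br-Br: 1 × 199 = 199
  C-C: 1 × 335 = 335
  C-H: 6 × 401 = 2406
  C=C: 1 × 623 = 623
  Σ(broken) = 3563 kJ
Bonds formed (products):
  C-Br: 2 × 273 = 546
  C-C: 2 × 335 = 670
  C-H: 6 × 401 = 2406
  Σ(formed) = 3622 kJ
ΔH = Σ(broken) − Σ(formed) = 3563 − 3622 = −59 kJ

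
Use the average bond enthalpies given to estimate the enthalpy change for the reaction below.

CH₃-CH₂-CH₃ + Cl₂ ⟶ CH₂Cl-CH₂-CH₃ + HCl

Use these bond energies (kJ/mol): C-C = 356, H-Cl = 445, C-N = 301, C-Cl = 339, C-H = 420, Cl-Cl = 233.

Bonds broken (reactants):
  C-C: 2 × 356 = 712
  C-H: 8 × 420 = 3360
  Cl-Cl: 1 × 233 = 233
  Σ(broken) = 4305 kJ
Bonds formed (products):
  C-C: 2 × 356 = 712
  C-Cl: 1 × 339 = 339
  C-H: 7 × 420 = 2940
  H-Cl: 1 × 445 = 445
  Σ(formed) = 4436 kJ
ΔH = Σ(broken) − Σ(formed) = 4305 − 4436 = −131 kJ

ΔH ≈ −131 kJ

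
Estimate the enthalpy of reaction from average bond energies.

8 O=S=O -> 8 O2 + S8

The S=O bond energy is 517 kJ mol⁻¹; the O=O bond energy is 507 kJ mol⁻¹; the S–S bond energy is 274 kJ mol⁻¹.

ΔH ≈ +2024 kJ

Bonds broken (reactants):
  S=O: 16 × 517 = 8272
  Σ(broken) = 8272 kJ
Bonds formed (products):
  O=O: 8 × 507 = 4056
  S–S: 8 × 274 = 2192
  Σ(formed) = 6248 kJ
ΔH = Σ(broken) − Σ(formed) = 8272 − 6248 = +2024 kJ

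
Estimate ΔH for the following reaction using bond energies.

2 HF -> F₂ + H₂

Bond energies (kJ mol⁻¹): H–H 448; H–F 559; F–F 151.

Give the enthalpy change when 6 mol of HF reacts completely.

Bonds broken (reactants):
  H–F: 2 × 559 = 1118
  Σ(broken) = 1118 kJ
Bonds formed (products):
  F–F: 1 × 151 = 151
  H–H: 1 × 448 = 448
  Σ(formed) = 599 kJ
ΔH = Σ(broken) − Σ(formed) = 1118 − 599 = +519 kJ
For 3× the reaction as written: 3 × (+519) = +1557 kJ

ΔH = +1557 kJ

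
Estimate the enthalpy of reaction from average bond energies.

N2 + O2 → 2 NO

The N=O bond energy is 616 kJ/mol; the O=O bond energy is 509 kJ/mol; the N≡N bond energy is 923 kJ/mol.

ΔH ≈ +200 kJ

Bonds broken (reactants):
  N≡N: 1 × 923 = 923
  O=O: 1 × 509 = 509
  Σ(broken) = 1432 kJ
Bonds formed (products):
  N=O: 2 × 616 = 1232
  Σ(formed) = 1232 kJ
ΔH = Σ(broken) − Σ(formed) = 1432 − 1232 = +200 kJ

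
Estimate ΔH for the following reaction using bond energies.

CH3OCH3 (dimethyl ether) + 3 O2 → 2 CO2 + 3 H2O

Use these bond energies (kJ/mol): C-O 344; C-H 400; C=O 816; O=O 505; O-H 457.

Bonds broken (reactants):
  C-H: 6 × 400 = 2400
  C-O: 2 × 344 = 688
  O=O: 3 × 505 = 1515
  Σ(broken) = 4603 kJ
Bonds formed (products):
  C=O: 4 × 816 = 3264
  O-H: 6 × 457 = 2742
  Σ(formed) = 6006 kJ
ΔH = Σ(broken) − Σ(formed) = 4603 − 6006 = −1403 kJ

ΔH ≈ −1403 kJ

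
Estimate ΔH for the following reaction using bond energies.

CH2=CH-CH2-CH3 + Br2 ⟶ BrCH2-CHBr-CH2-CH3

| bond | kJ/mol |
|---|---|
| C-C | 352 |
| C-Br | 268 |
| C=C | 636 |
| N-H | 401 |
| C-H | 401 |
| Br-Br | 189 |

Bonds broken (reactants):
  Br-Br: 1 × 189 = 189
  C-C: 2 × 352 = 704
  C-H: 8 × 401 = 3208
  C=C: 1 × 636 = 636
  Σ(broken) = 4737 kJ
Bonds formed (products):
  C-Br: 2 × 268 = 536
  C-C: 3 × 352 = 1056
  C-H: 8 × 401 = 3208
  Σ(formed) = 4800 kJ
ΔH = Σ(broken) − Σ(formed) = 4737 − 4800 = −63 kJ

ΔH ≈ −63 kJ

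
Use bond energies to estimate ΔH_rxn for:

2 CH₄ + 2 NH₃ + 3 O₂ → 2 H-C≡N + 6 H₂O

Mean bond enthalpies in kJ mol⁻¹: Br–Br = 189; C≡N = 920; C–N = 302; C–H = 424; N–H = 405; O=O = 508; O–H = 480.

ΔH ≈ −1102 kJ

Bonds broken (reactants):
  C–H: 8 × 424 = 3392
  N–H: 6 × 405 = 2430
  O=O: 3 × 508 = 1524
  Σ(broken) = 7346 kJ
Bonds formed (products):
  C≡N: 2 × 920 = 1840
  C–H: 2 × 424 = 848
  O–H: 12 × 480 = 5760
  Σ(formed) = 8448 kJ
ΔH = Σ(broken) − Σ(formed) = 7346 − 8448 = −1102 kJ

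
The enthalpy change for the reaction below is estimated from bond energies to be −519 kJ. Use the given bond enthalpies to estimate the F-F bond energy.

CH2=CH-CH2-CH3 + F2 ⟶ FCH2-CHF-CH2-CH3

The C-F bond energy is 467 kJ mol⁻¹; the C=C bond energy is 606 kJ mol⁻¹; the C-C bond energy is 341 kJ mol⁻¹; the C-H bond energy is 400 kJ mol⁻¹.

Let D be the F-F bond energy.
Σ(broken) = 2×341 + 8×400 + 1×606 + 1×D = 4488 + D
Σ(formed) = 3×341 + 2×467 + 8×400 = 5157
ΔH = Σ(broken) − Σ(formed) = (4488 + D) − (5157) = −669 + D
Setting this equal to −519 kJ gives D = 150 kJ/mol.

D(F-F) ≈ 150 kJ/mol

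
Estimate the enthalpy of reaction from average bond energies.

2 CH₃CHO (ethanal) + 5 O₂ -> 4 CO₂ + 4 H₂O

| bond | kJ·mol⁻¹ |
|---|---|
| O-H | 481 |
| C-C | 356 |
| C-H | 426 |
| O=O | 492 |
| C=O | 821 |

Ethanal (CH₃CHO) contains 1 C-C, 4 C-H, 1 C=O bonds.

Bonds broken (reactants):
  C-C: 2 × 356 = 712
  C-H: 8 × 426 = 3408
  C=O: 2 × 821 = 1642
  O=O: 5 × 492 = 2460
  Σ(broken) = 8222 kJ
Bonds formed (products):
  C=O: 8 × 821 = 6568
  O-H: 8 × 481 = 3848
  Σ(formed) = 10416 kJ
ΔH = Σ(broken) − Σ(formed) = 8222 − 10416 = −2194 kJ

ΔH ≈ −2194 kJ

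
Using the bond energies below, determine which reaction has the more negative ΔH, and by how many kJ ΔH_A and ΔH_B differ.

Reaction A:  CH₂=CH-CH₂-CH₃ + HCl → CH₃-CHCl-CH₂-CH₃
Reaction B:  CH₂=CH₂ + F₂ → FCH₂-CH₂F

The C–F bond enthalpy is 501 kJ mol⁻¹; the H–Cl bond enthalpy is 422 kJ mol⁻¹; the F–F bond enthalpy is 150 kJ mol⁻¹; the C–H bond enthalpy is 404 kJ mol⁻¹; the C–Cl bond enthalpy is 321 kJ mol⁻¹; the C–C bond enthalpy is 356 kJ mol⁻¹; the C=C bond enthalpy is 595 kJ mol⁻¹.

Reaction B, by 549 kJ

Reaction A:
  Bonds broken (reactants):
    C–C: 2 × 356 = 712
    C–H: 8 × 404 = 3232
    C=C: 1 × 595 = 595
    H–Cl: 1 × 422 = 422
    Σ(broken) = 4961 kJ
  Bonds formed (products):
    C–C: 3 × 356 = 1068
    C–Cl: 1 × 321 = 321
    C–H: 9 × 404 = 3636
    Σ(formed) = 5025 kJ
  ΔH_A = 4961 − 5025 = −64 kJ
Reaction B:
  Bonds broken (reactants):
    C–H: 4 × 404 = 1616
    C=C: 1 × 595 = 595
    F–F: 1 × 150 = 150
    Σ(broken) = 2361 kJ
  Bonds formed (products):
    C–C: 1 × 356 = 356
    C–F: 2 × 501 = 1002
    C–H: 4 × 404 = 1616
    Σ(formed) = 2974 kJ
  ΔH_B = 2361 − 2974 = −613 kJ
ΔH_A − ΔH_B = +549 kJ, so reaction B has the more negative ΔH; |ΔH_A − ΔH_B| = 549 kJ.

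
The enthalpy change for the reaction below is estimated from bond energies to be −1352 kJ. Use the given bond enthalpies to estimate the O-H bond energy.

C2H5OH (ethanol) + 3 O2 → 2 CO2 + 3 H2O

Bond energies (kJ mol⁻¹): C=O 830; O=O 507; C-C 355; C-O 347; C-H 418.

D(O-H) ≈ 469 kJ/mol

Let D be the O-H bond energy.
Σ(broken) = 1×355 + 5×418 + 1×347 + 1×D + 3×507 = 4313 + D
Σ(formed) = 4×830 + 6×D = 3320 + 6D
ΔH = Σ(broken) − Σ(formed) = (4313 + D) − (3320 + 6D) = +993 − 5D
Setting this equal to −1352 kJ gives 5D = 2345, so D = 469 kJ/mol.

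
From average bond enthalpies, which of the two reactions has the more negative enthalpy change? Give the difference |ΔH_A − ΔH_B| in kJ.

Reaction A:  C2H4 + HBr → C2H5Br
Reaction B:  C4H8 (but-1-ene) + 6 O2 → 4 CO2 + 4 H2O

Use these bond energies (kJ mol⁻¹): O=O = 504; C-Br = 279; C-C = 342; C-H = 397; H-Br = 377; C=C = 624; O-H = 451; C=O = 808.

Reaction A:
  Bonds broken (reactants):
    C-H: 4 × 397 = 1588
    C=C: 1 × 624 = 624
    H-Br: 1 × 377 = 377
    Σ(broken) = 2589 kJ
  Bonds formed (products):
    C-Br: 1 × 279 = 279
    C-C: 1 × 342 = 342
    C-H: 5 × 397 = 1985
    Σ(formed) = 2606 kJ
  ΔH_A = 2589 − 2606 = −17 kJ
Reaction B:
  Bonds broken (reactants):
    C-C: 2 × 342 = 684
    C-H: 8 × 397 = 3176
    C=C: 1 × 624 = 624
    O=O: 6 × 504 = 3024
    Σ(broken) = 7508 kJ
  Bonds formed (products):
    C=O: 8 × 808 = 6464
    O-H: 8 × 451 = 3608
    Σ(formed) = 10072 kJ
  ΔH_B = 7508 − 10072 = −2564 kJ
ΔH_A − ΔH_B = +2547 kJ, so reaction B has the more negative ΔH; |ΔH_A − ΔH_B| = 2547 kJ.

Reaction B, by 2547 kJ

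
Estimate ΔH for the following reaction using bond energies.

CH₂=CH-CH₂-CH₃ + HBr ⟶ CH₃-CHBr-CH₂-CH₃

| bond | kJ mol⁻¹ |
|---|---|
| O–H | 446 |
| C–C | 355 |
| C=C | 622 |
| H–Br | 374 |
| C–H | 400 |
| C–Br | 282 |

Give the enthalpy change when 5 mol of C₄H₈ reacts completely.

Bonds broken (reactants):
  C–C: 2 × 355 = 710
  C–H: 8 × 400 = 3200
  C=C: 1 × 622 = 622
  H–Br: 1 × 374 = 374
  Σ(broken) = 4906 kJ
Bonds formed (products):
  C–Br: 1 × 282 = 282
  C–C: 3 × 355 = 1065
  C–H: 9 × 400 = 3600
  Σ(formed) = 4947 kJ
ΔH = Σ(broken) − Σ(formed) = 4906 − 4947 = −41 kJ
For 5× the reaction as written: 5 × (−41) = −205 kJ

ΔH = −205 kJ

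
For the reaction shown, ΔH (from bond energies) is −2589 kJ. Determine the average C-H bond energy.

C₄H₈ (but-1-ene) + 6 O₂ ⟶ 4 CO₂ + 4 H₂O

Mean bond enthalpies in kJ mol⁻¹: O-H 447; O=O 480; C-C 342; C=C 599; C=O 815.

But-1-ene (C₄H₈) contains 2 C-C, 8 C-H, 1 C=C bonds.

D(C-H) ≈ 418 kJ/mol

Let D be the C-H bond energy.
Σ(broken) = 2×342 + 8×D + 1×599 + 6×480 = 4163 + 8D
Σ(formed) = 8×815 + 8×447 = 10096
ΔH = Σ(broken) − Σ(formed) = (4163 + 8D) − (10096) = −5933 + 8D
Setting this equal to −2589 kJ gives 8D = 3344, so D = 418 kJ/mol.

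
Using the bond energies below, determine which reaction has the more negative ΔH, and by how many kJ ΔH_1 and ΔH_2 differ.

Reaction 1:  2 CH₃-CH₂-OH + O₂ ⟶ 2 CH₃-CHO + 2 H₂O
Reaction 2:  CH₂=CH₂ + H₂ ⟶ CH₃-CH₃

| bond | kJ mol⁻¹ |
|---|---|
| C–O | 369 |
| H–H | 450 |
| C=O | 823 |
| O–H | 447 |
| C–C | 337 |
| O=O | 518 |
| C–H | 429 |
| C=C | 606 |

Reaction 1:
  Bonds broken (reactants):
    C–C: 2 × 337 = 674
    C–H: 10 × 429 = 4290
    C–O: 2 × 369 = 738
    O–H: 2 × 447 = 894
    O=O: 1 × 518 = 518
    Σ(broken) = 7114 kJ
  Bonds formed (products):
    C–C: 2 × 337 = 674
    C–H: 8 × 429 = 3432
    C=O: 2 × 823 = 1646
    O–H: 4 × 447 = 1788
    Σ(formed) = 7540 kJ
  ΔH_1 = 7114 − 7540 = −426 kJ
Reaction 2:
  Bonds broken (reactants):
    C–H: 4 × 429 = 1716
    C=C: 1 × 606 = 606
    H–H: 1 × 450 = 450
    Σ(broken) = 2772 kJ
  Bonds formed (products):
    C–C: 1 × 337 = 337
    C–H: 6 × 429 = 2574
    Σ(formed) = 2911 kJ
  ΔH_2 = 2772 − 2911 = −139 kJ
ΔH_1 − ΔH_2 = −287 kJ, so reaction 1 has the more negative ΔH; |ΔH_1 − ΔH_2| = 287 kJ.

Reaction 1, by 287 kJ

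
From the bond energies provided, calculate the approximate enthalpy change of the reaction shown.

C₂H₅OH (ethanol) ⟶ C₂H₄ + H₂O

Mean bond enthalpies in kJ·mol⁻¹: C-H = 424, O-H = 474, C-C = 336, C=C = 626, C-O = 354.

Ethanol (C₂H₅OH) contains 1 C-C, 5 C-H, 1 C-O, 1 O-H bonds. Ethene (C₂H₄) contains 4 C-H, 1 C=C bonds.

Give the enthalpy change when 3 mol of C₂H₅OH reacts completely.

Bonds broken (reactants):
  C-C: 1 × 336 = 336
  C-H: 5 × 424 = 2120
  C-O: 1 × 354 = 354
  O-H: 1 × 474 = 474
  Σ(broken) = 3284 kJ
Bonds formed (products):
  C-H: 4 × 424 = 1696
  C=C: 1 × 626 = 626
  O-H: 2 × 474 = 948
  Σ(formed) = 3270 kJ
ΔH = Σ(broken) − Σ(formed) = 3284 − 3270 = +14 kJ
For 3× the reaction as written: 3 × (+14) = +42 kJ

ΔH = +42 kJ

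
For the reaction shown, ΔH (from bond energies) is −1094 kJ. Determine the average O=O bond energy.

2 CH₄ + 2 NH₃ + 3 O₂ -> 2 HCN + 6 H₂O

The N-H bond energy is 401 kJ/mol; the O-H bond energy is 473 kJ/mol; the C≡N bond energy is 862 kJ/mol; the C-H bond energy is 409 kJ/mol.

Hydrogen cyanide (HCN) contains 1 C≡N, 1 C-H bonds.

Let D be the O=O bond energy.
Σ(broken) = 8×409 + 6×401 + 3×D = 5678 + 3D
Σ(formed) = 2×862 + 2×409 + 12×473 = 8218
ΔH = Σ(broken) − Σ(formed) = (5678 + 3D) − (8218) = −2540 + 3D
Setting this equal to −1094 kJ gives 3D = 1446, so D = 482 kJ/mol.

D(O=O) ≈ 482 kJ/mol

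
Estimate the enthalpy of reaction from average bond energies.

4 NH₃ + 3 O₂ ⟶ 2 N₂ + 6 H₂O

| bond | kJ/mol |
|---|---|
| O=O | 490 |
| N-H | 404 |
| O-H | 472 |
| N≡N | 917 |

ΔH ≈ −1180 kJ

Bonds broken (reactants):
  N-H: 12 × 404 = 4848
  O=O: 3 × 490 = 1470
  Σ(broken) = 6318 kJ
Bonds formed (products):
  N≡N: 2 × 917 = 1834
  O-H: 12 × 472 = 5664
  Σ(formed) = 7498 kJ
ΔH = Σ(broken) − Σ(formed) = 6318 − 7498 = −1180 kJ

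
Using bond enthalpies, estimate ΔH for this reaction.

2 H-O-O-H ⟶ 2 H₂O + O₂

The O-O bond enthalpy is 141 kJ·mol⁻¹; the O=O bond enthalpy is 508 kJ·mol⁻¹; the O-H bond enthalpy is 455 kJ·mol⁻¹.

ΔH ≈ −226 kJ

Bonds broken (reactants):
  O-H: 4 × 455 = 1820
  O-O: 2 × 141 = 282
  Σ(broken) = 2102 kJ
Bonds formed (products):
  O-H: 4 × 455 = 1820
  O=O: 1 × 508 = 508
  Σ(formed) = 2328 kJ
ΔH = Σ(broken) − Σ(formed) = 2102 − 2328 = −226 kJ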